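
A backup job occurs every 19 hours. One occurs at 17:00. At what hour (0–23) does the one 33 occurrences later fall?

33·19 = 627.
Dividing 627 by 24 gives quotient 26 and remainder 3.
(17 + 3) mod 24 = 20.

20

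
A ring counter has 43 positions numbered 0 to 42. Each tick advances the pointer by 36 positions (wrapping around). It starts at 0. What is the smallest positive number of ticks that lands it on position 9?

11

36⁻¹ ≡ 6 (mod 43) because 36·6 = 216 = 5·43 + 1.
Multiplying both sides by 6: x ≡ 6·9 = 54 ≡ 11 (mod 43).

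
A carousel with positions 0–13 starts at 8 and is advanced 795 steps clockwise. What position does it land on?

795 = 56·14 + 11, so 795 mod 14 = 11.
(8 + 11) mod 14 = 5.

5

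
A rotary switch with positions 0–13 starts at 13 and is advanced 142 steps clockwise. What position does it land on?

1

142 mod 14 = 2 (since 10·14 = 140).
(13 + 2) mod 14 = 1.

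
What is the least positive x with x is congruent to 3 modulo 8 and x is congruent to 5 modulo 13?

x ≡ 3 (mod 8) gives x ∈ {3, 11, 19, 27, 35, 43, 51, 59, …}.
The first of these with x mod 13 = 5 is 83.

83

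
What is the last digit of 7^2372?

1

Powers of 7 mod 10 repeat with period 4: 7, 9, 3, 1.
2372 leaves remainder 0 on division by 4, so 7^2372 ends in 1.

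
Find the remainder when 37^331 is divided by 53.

By repeated squaring mod 53: 37^1≡37, 37^2≡44, 37^4≡28, 37^8≡42, 37^16≡15, 37^32≡13, 37^64≡10, 37^128≡47, 37^256≡36.
331 = 1 + 2 + 8 + 64 + 256, so 37^331 ≡ 37·44·42·10·36 ≡ 40 (mod 53).

40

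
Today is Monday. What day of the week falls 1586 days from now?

1586 − 226·7 = 4, so 1586 ≡ 4 (mod 7).
Monday + 4 days → Friday.

Friday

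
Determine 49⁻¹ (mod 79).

50

49·50 = 2450 = 31·79 + 1, so 49⁻¹ ≡ 50 (mod 79).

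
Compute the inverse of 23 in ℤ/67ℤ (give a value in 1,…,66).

67 = 2·23 + 21
23 = 1·21 + 2
21 = 10·2 + 1
2 = 2·1 + 0
Back-substituting gives 23·35 ≡ 1 (mod 67).

35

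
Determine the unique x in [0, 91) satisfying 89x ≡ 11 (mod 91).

The inverse of 89 mod 91 is 45 (since 89·45 = 4005 ≡ 1).
Multiplying both sides by 45: x ≡ 45·11 = 495 ≡ 40 (mod 91).
Check: 89·40 = 3560 = 39·91 + 11.

40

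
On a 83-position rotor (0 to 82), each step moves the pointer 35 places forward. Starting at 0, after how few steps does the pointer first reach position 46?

44

35⁻¹ ≡ 19 (mod 83) because 35·19 = 665 = 8·83 + 1.
So x ≡ 19·46 = 874 ≡ 44 (mod 83).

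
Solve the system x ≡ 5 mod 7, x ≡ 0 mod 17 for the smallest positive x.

68

x ≡ 5 (mod 7) gives x ∈ {5, 12, 19, 26, 33, 40, 47, 54, …}.
The first of these with x mod 17 = 0 is 68.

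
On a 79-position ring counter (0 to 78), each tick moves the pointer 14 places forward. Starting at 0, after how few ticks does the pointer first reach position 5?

14⁻¹ ≡ 17 (mod 79) because 14·17 = 238 = 3·79 + 1.
Multiplying both sides by 17: x ≡ 17·5 = 85 ≡ 6 (mod 79).
Check: 14·6 = 84 = 1·79 + 5.

6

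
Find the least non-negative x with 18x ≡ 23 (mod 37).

28

The inverse of 18 mod 37 is 35 (since 18·35 = 630 ≡ 1).
Multiplying both sides by 35: x ≡ 35·23 = 805 ≡ 28 (mod 37).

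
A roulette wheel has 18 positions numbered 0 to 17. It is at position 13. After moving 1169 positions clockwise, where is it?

1169 = 64·18 + 17, so 1169 mod 18 = 17.
(13 + 17) mod 18 = 12.

12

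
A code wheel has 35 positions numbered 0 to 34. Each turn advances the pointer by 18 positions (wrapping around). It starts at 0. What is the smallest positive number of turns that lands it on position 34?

The inverse of 18 mod 35 is 2 (since 18·2 = 36 ≡ 1).
So x ≡ 2·34 = 68 ≡ 33 (mod 35).

33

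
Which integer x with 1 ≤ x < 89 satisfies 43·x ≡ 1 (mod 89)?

29

89 = 2·43 + 3
43 = 14·3 + 1
3 = 3·1 + 0
Back-substituting gives 43·29 ≡ 1 (mod 89).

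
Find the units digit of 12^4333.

2

Powers of 2 mod 10 repeat with period 4: 2, 4, 8, 6.
4333 mod 4 = 1, so the last digit matches 2^1 = 2.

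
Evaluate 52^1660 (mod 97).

By repeated squaring mod 97: 52^1≡52, 52^2≡85, 52^4≡47, 52^8≡75, 52^16≡96, 52^32≡1, 52^64≡1, 52^128≡1, 52^256≡1, 52^512≡1, 52^1024≡1.
1660 = 4 + 8 + 16 + 32 + 64 + 512 + 1024, so 52^1660 ≡ 47·75·96·1·1·1·1 ≡ 64 (mod 97).

64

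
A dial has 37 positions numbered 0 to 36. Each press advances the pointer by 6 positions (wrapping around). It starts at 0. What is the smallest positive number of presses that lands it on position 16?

15

6⁻¹ ≡ 31 (mod 37) because 6·31 = 186 = 5·37 + 1.
So x ≡ 31·16 = 496 ≡ 15 (mod 37).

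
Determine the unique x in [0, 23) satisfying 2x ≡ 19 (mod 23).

21

2⁻¹ ≡ 12 (mod 23) because 2·12 = 24 = 1·23 + 1.
So x ≡ 12·19 = 228 ≡ 21 (mod 23).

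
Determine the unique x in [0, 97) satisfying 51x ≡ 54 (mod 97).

41

The inverse of 51 mod 97 is 78 (since 51·78 = 3978 ≡ 1).
Multiplying both sides by 78: x ≡ 78·54 = 4212 ≡ 41 (mod 97).
Check: 51·41 = 2091 = 21·97 + 54.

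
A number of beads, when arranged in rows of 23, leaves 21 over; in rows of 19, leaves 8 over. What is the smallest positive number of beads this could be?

274

x ≡ 8 (mod 19) gives x ∈ {8, 27, 46, 65, 84, 103, 122, 141, …}.
The first of these with x mod 23 = 21 is 274.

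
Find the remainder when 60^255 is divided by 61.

Square-and-reduce mod 61: 60^1≡60, 60^2≡1, 60^4≡1, 60^8≡1, 60^16≡1, 60^32≡1, 60^64≡1, 60^128≡1.
Since 255 = 1 + 2 + 4 + 8 + 16 + 32 + 64 + 128 in binary, 60^255 ≡ 60·1·1·1·1·1·1·1 ≡ 60 (mod 61).

60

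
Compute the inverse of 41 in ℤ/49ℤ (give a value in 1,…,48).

41·6 = 246 = 5·49 + 1, so 41⁻¹ ≡ 6 (mod 49).

6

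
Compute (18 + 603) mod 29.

603 = 20·29 + 23, so 603 mod 29 = 23.
(18 + 23) mod 29 = 12.

12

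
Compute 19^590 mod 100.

1

By repeated squaring mod 100: 19^1≡19, 19^2≡61, 19^4≡21, 19^8≡41, 19^16≡81, 19^32≡61, 19^64≡21, 19^128≡41, 19^256≡81, 19^512≡61.
Since 590 = 2 + 4 + 8 + 64 + 512 in binary, 19^590 ≡ 61·21·41·21·61 ≡ 1 (mod 100).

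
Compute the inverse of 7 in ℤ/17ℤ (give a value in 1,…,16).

17 = 2·7 + 3
7 = 2·3 + 1
3 = 3·1 + 0
Back-substituting gives 7·5 ≡ 1 (mod 17).

5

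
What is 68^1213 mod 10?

Last digits of 8^n: 8, 4, 2, 6 (period 4).
1213 leaves remainder 1 on division by 4, so 68^1213 ends in 8.

8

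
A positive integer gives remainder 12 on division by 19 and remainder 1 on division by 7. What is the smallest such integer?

x ≡ 1 (mod 7) gives x ∈ {1, 8, 15, 22, 29, 36, 43, 50}.
The first of these with x mod 19 = 12 is 50.

50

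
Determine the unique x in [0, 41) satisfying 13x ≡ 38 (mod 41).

25

The inverse of 13 mod 41 is 19 (since 13·19 = 247 ≡ 1).
Multiplying both sides by 19: x ≡ 19·38 = 722 ≡ 25 (mod 41).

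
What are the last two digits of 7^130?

By repeated squaring mod 100: 7^1≡7, 7^2≡49, 7^4≡1, 7^8≡1, 7^16≡1, 7^32≡1, 7^64≡1, 7^128≡1.
130 = 2 + 128, so 7^130 ≡ 49·1 ≡ 49 (mod 100).

49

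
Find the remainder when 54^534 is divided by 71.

25

By repeated squaring mod 71: 54^1≡54, 54^2≡5, 54^4≡25, 54^8≡57, 54^16≡54, 54^32≡5, 54^64≡25, 54^128≡57, 54^256≡54, 54^512≡5.
Since 534 = 2 + 4 + 16 + 512 in binary, 54^534 ≡ 5·25·54·5 ≡ 25 (mod 71).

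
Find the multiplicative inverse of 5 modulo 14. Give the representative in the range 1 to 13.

14 = 2·5 + 4
5 = 1·4 + 1
4 = 4·1 + 0
Back-substituting gives 5·3 ≡ 1 (mod 14).

3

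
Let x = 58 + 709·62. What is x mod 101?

81

709·62 = 43958.
43958 − 435·101 = 23, so 43958 ≡ 23 (mod 101).
(58 + 23) mod 101 = 81.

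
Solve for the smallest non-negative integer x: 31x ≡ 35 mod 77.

31⁻¹ ≡ 5 (mod 77) because 31·5 = 155 = 2·77 + 1.
Multiplying both sides by 5: x ≡ 5·35 = 175 ≡ 21 (mod 77).
Check: 31·21 = 651 = 8·77 + 35.

21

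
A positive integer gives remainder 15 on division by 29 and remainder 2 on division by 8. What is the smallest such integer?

218

x ≡ 2 (mod 8) gives x ∈ {2, 10, 18, 26, 34, 42, 50, 58, …}.
The first of these with x mod 29 = 15 is 218.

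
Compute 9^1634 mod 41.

40

Square-and-reduce mod 41: 9^1≡9, 9^2≡40, 9^4≡1, 9^8≡1, 9^16≡1, 9^32≡1, 9^64≡1, 9^128≡1, 9^256≡1, 9^512≡1, 9^1024≡1.
Since 1634 = 2 + 32 + 64 + 512 + 1024 in binary, 9^1634 ≡ 40·1·1·1·1 ≡ 40 (mod 41).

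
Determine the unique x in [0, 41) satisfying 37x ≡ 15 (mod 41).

27

The inverse of 37 mod 41 is 10 (since 37·10 = 370 ≡ 1).
So x ≡ 10·15 = 150 ≡ 27 (mod 41).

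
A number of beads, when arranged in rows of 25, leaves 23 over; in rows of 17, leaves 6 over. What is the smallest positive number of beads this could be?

x ≡ 6 (mod 17) gives x ∈ {6, 23}.
The first of these with x mod 25 = 23 is 23.

23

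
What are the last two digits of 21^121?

Successive squares of 21 mod 100: 21^1≡21, 21^2≡41, 21^4≡81, 21^8≡61, 21^16≡21, 21^32≡41, 21^64≡81.
121 = 1 + 8 + 16 + 32 + 64, so 21^121 ≡ 21·61·21·41·81 ≡ 21 (mod 100).

21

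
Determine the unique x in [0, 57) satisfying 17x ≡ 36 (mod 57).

39

17⁻¹ ≡ 47 (mod 57) because 17·47 = 799 = 14·57 + 1.
Multiplying both sides by 47: x ≡ 47·36 = 1692 ≡ 39 (mod 57).
Check: 17·39 = 663 = 11·57 + 36.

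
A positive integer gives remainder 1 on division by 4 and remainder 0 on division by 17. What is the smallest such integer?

17

x ≡ 1 (mod 4) gives x ∈ {1, 5, 9, 13, 17}.
The first of these with x mod 17 = 0 is 17.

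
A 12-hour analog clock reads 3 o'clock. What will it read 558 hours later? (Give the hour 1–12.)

9

Dividing 558 by 12 gives quotient 46 and remainder 6.
3 + 6 → 9 on a 12-hour dial.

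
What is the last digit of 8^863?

Last digits of 8^n: 8, 4, 2, 6 (period 4).
863 mod 4 = 3, so the last digit matches 8^3 = 2.

2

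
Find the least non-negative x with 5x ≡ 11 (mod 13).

The inverse of 5 mod 13 is 8 (since 5·8 = 40 ≡ 1).
Multiplying both sides by 8: x ≡ 8·11 = 88 ≡ 10 (mod 13).
Check: 5·10 = 50 = 3·13 + 11.

10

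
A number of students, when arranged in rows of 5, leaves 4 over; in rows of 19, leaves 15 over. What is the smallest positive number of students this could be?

x ≡ 4 (mod 5) gives x ∈ {4, 9, 14, 19, 24, 29, 34}.
The first of these with x mod 19 = 15 is 34.

34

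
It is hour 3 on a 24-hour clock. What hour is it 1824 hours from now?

1824 = 76·24 + 0, so 1824 mod 24 = 0.
(3 + 0) mod 24 = 3.

3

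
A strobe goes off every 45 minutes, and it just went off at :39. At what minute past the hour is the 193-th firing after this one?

193·45 = 8685.
8685 − 144·60 = 45, so 8685 ≡ 45 (mod 60).
(39 + 45) mod 60 = 24.

24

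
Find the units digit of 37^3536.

Powers of 7 mod 10 repeat with period 4: 7, 9, 3, 1.
3536 mod 4 = 0, so the last digit matches 7^4 = 1.

1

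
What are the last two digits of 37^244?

Square-and-reduce mod 100: 37^1≡37, 37^2≡69, 37^4≡61, 37^8≡21, 37^16≡41, 37^32≡81, 37^64≡61, 37^128≡21.
244 = 4 + 16 + 32 + 64 + 128, so 37^244 ≡ 61·41·81·61·21 ≡ 61 (mod 100).

61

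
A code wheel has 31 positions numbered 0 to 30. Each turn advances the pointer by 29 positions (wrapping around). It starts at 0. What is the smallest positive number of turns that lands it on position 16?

23

29⁻¹ ≡ 15 (mod 31) because 29·15 = 435 = 14·31 + 1.
Multiplying both sides by 15: x ≡ 15·16 = 240 ≡ 23 (mod 31).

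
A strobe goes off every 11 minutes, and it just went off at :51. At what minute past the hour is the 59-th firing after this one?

59·11 = 649.
649 − 10·60 = 49, so 649 ≡ 49 (mod 60).
(51 + 49) mod 60 = 40.

40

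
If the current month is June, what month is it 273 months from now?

Dividing 273 by 12 gives quotient 22 and remainder 9.
June + 9 months → March.

March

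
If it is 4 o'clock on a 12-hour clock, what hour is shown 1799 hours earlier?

5

Dividing 1799 by 12 gives quotient 149 and remainder 11.
4 − 11 → 5 on a 12-hour dial.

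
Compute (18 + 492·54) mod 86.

12

492·54 = 26568.
26568 mod 86 = 80 (since 308·86 = 26488).
(18 + 80) mod 86 = 12.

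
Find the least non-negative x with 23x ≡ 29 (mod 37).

27

23⁻¹ ≡ 29 (mod 37) because 23·29 = 667 = 18·37 + 1.
Multiplying both sides by 29: x ≡ 29·29 = 841 ≡ 27 (mod 37).
Check: 23·27 = 621 = 16·37 + 29.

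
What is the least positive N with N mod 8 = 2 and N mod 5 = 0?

x ≡ 0 (mod 5) gives x ∈ {0, 5, 10}.
The first of these with x mod 8 = 2 is 10.

10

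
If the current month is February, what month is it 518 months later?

518 − 43·12 = 2, so 518 ≡ 2 (mod 12).
February + 2 months → April.

April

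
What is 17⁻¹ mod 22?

13

17·13 = 221 = 10·22 + 1, so 17⁻¹ ≡ 13 (mod 22).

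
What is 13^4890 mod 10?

Last digits of 3^n: 3, 9, 7, 1 (period 4).
4890 mod 4 = 2, so the last digit matches 3^2 = 9.

9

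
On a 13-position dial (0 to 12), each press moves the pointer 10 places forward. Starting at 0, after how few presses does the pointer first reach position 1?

4

10⁻¹ ≡ 4 (mod 13) because 10·4 = 40 = 3·13 + 1.
So x ≡ 4·1 = 4 ≡ 4 (mod 13).
Check: 10·4 = 40 = 3·13 + 1.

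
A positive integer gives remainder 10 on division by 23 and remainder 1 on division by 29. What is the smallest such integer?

378

x ≡ 10 (mod 23) gives x ∈ {10, 33, 56, 79, 102, 125, 148, 171, …}.
The first of these with x mod 29 = 1 is 378.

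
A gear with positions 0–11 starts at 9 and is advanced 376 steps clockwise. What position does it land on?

376 mod 12 = 4 (since 31·12 = 372).
(9 + 4) mod 12 = 1.

1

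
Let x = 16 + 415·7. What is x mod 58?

21

415·7 = 2905.
Dividing 2905 by 58 gives quotient 50 and remainder 5.
(16 + 5) mod 58 = 21.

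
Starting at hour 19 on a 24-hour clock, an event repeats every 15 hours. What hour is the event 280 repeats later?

280·15 = 4200.
4200 − 175·24 = 0, so 4200 ≡ 0 (mod 24).
(19 + 0) mod 24 = 19.

19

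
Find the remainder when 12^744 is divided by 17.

16

Successive squares of 12 mod 17: 12^1≡12, 12^2≡8, 12^4≡13, 12^8≡16, 12^16≡1, 12^32≡1, 12^64≡1, 12^128≡1, 12^256≡1, 12^512≡1.
744 = 8 + 32 + 64 + 128 + 512, so 12^744 ≡ 16·1·1·1·1 ≡ 16 (mod 17).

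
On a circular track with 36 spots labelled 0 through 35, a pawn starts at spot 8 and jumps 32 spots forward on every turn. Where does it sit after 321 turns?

321·32 = 10272.
Dividing 10272 by 36 gives quotient 285 and remainder 12.
(8 + 12) mod 36 = 20.

20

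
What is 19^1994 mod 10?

Powers of 9 mod 10 repeat with period 2: 9, 1.
1994 leaves remainder 0 on division by 2, so 19^1994 ends in 1.

1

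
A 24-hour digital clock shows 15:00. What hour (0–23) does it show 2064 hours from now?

2064 = 86·24 + 0, so 2064 mod 24 = 0.
(15 + 0) mod 24 = 15.

15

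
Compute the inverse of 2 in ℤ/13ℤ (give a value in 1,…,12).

13 = 6·2 + 1
2 = 2·1 + 0
Back-substituting gives 2·7 ≡ 1 (mod 13).

7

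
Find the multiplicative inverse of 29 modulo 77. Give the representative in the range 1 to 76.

8

77 = 2·29 + 19
29 = 1·19 + 10
19 = 1·10 + 9
10 = 1·9 + 1
9 = 9·1 + 0
Back-substituting gives 29·8 ≡ 1 (mod 77).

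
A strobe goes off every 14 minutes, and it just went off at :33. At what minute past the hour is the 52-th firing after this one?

41

52·14 = 728.
Dividing 728 by 60 gives quotient 12 and remainder 8.
(33 + 8) mod 60 = 41.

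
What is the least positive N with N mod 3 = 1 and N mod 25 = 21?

46

Since 25·1 ≡ 1 (mod 3), take x = 21 + 25·((1−21)·1 mod 3) = 21 + 25·1 = 46.
Check: 46 mod 3 = 1, 46 mod 25 = 21.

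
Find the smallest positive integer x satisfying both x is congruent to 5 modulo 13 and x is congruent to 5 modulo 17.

5

x ≡ 5 (mod 13) gives x ∈ {5}.
The first of these with x mod 17 = 5 is 5.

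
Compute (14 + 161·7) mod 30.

161·7 = 1127.
1127 − 37·30 = 17, so 1127 ≡ 17 (mod 30).
(14 + 17) mod 30 = 1.

1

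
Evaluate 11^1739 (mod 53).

9

By repeated squaring mod 53: 11^1≡11, 11^2≡15, 11^4≡13, 11^8≡10, 11^16≡47, 11^32≡36, 11^64≡24, 11^128≡46, 11^256≡49, 11^512≡16, 11^1024≡44.
Since 1739 = 1 + 2 + 8 + 64 + 128 + 512 + 1024 in binary, 11^1739 ≡ 11·15·10·24·46·16·44 ≡ 9 (mod 53).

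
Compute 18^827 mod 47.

34

By repeated squaring mod 47: 18^1≡18, 18^2≡42, 18^4≡25, 18^8≡14, 18^16≡8, 18^32≡17, 18^64≡7, 18^128≡2, 18^256≡4, 18^512≡16.
827 = 1 + 2 + 8 + 16 + 32 + 256 + 512, so 18^827 ≡ 18·42·14·8·17·4·16 ≡ 34 (mod 47).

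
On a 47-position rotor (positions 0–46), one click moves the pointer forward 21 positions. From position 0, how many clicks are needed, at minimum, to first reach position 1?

47 = 2·21 + 5
21 = 4·5 + 1
5 = 5·1 + 0
Back-substituting gives 21·9 ≡ 1 (mod 47).

9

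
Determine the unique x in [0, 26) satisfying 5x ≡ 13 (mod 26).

13

The inverse of 5 mod 26 is 21 (since 5·21 = 105 ≡ 1).
Multiplying both sides by 21: x ≡ 21·13 = 273 ≡ 13 (mod 26).
Check: 5·13 = 65 = 2·26 + 13.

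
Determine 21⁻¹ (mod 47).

47 = 2·21 + 5
21 = 4·5 + 1
5 = 5·1 + 0
Back-substituting gives 21·9 ≡ 1 (mod 47).

9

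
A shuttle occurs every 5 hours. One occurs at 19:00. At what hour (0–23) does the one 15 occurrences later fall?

22

15·5 = 75.
75 = 3·24 + 3, so 75 mod 24 = 3.
(19 + 3) mod 24 = 22.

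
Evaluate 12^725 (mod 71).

20

Square-and-reduce mod 71: 12^1≡12, 12^2≡2, 12^4≡4, 12^8≡16, 12^16≡43, 12^32≡3, 12^64≡9, 12^128≡10, 12^256≡29, 12^512≡60.
725 = 1 + 4 + 16 + 64 + 128 + 512, so 12^725 ≡ 12·4·43·9·10·60 ≡ 20 (mod 71).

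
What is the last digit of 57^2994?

Last digits of 7^n: 7, 9, 3, 1 (period 4).
2994 leaves remainder 2 on division by 4, so 57^2994 ends in 9.

9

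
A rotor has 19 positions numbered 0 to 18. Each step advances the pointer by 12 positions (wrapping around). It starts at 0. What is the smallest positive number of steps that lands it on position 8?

7

The inverse of 12 mod 19 is 8 (since 12·8 = 96 ≡ 1).
So x ≡ 8·8 = 64 ≡ 7 (mod 19).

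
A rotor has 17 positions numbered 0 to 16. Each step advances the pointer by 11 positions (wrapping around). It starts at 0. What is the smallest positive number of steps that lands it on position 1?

14

11⁻¹ ≡ 14 (mod 17) because 11·14 = 154 = 9·17 + 1.
So x ≡ 14·1 = 14 ≡ 14 (mod 17).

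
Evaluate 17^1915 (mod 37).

15

Successive squares of 17 mod 37: 17^1≡17, 17^2≡30, 17^4≡12, 17^8≡33, 17^16≡16, 17^32≡34, 17^64≡9, 17^128≡7, 17^256≡12, 17^512≡33, 17^1024≡16.
1915 = 1 + 2 + 8 + 16 + 32 + 64 + 256 + 512 + 1024, so 17^1915 ≡ 17·30·33·16·34·9·12·33·16 ≡ 15 (mod 37).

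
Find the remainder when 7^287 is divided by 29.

1

Square-and-reduce mod 29: 7^1≡7, 7^2≡20, 7^4≡23, 7^8≡7, 7^16≡20, 7^32≡23, 7^64≡7, 7^128≡20, 7^256≡23.
287 = 1 + 2 + 4 + 8 + 16 + 256, so 7^287 ≡ 7·20·23·7·20·23 ≡ 1 (mod 29).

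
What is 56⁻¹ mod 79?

79 = 1·56 + 23
56 = 2·23 + 10
23 = 2·10 + 3
10 = 3·3 + 1
3 = 3·1 + 0
Back-substituting gives 56·24 ≡ 1 (mod 79).

24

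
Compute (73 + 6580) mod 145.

6580 mod 145 = 55 (since 45·145 = 6525).
(73 + 55) mod 145 = 128.

128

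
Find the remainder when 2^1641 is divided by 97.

Square-and-reduce mod 97: 2^1≡2, 2^2≡4, 2^4≡16, 2^8≡62, 2^16≡61, 2^32≡35, 2^64≡61, 2^128≡35, 2^256≡61, 2^512≡35, 2^1024≡61.
Since 1641 = 1 + 8 + 32 + 64 + 512 + 1024 in binary, 2^1641 ≡ 2·62·35·61·35·61 ≡ 27 (mod 97).

27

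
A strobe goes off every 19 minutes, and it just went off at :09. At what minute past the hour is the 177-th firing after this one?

177·19 = 3363.
Dividing 3363 by 60 gives quotient 56 and remainder 3.
(9 + 3) mod 60 = 12.

12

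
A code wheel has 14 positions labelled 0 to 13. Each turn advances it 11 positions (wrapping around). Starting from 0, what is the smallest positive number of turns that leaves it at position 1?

14 = 1·11 + 3
11 = 3·3 + 2
3 = 1·2 + 1
2 = 2·1 + 0
Back-substituting gives 11·9 ≡ 1 (mod 14).

9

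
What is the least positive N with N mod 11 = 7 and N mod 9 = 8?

62

x ≡ 8 (mod 9) gives x ∈ {8, 17, 26, 35, 44, 53, 62}.
The first of these with x mod 11 = 7 is 62.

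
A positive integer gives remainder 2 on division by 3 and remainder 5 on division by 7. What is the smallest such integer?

x ≡ 2 (mod 3) gives x ∈ {2, 5}.
The first of these with x mod 7 = 5 is 5.

5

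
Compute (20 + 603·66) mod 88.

42

603·66 = 39798.
39798 mod 88 = 22 (since 452·88 = 39776).
(20 + 22) mod 88 = 42.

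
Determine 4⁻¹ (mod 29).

22

4·22 = 88 = 3·29 + 1, so 4⁻¹ ≡ 22 (mod 29).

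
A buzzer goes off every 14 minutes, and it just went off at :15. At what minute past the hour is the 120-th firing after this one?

15

120·14 = 1680.
1680 − 28·60 = 0, so 1680 ≡ 0 (mod 60).
(15 + 0) mod 60 = 15.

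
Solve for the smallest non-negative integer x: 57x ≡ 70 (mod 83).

The inverse of 57 mod 83 is 67 (since 57·67 = 3819 ≡ 1).
So x ≡ 67·70 = 4690 ≡ 42 (mod 83).

42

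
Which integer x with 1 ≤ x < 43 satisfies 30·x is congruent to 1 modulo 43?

43 = 1·30 + 13
30 = 2·13 + 4
13 = 3·4 + 1
4 = 4·1 + 0
Back-substituting gives 30·33 ≡ 1 (mod 43).

33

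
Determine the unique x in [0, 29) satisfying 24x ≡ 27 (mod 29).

24⁻¹ ≡ 23 (mod 29) because 24·23 = 552 = 19·29 + 1.
So x ≡ 23·27 = 621 ≡ 12 (mod 29).
Check: 24·12 = 288 = 9·29 + 27.

12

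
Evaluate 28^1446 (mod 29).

1

Square-and-reduce mod 29: 28^1≡28, 28^2≡1, 28^4≡1, 28^8≡1, 28^16≡1, 28^32≡1, 28^64≡1, 28^128≡1, 28^256≡1, 28^512≡1, 28^1024≡1.
Since 1446 = 2 + 4 + 32 + 128 + 256 + 1024 in binary, 28^1446 ≡ 1·1·1·1·1·1 ≡ 1 (mod 29).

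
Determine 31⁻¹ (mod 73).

33

31·33 = 1023 = 14·73 + 1, so 31⁻¹ ≡ 33 (mod 73).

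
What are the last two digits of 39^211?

39

Successive squares of 39 mod 100: 39^1≡39, 39^2≡21, 39^4≡41, 39^8≡81, 39^16≡61, 39^32≡21, 39^64≡41, 39^128≡81.
Since 211 = 1 + 2 + 16 + 64 + 128 in binary, 39^211 ≡ 39·21·61·41·81 ≡ 39 (mod 100).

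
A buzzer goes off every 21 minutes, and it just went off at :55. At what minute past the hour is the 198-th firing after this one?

13

198·21 = 4158.
4158 − 69·60 = 18, so 4158 ≡ 18 (mod 60).
(55 + 18) mod 60 = 13.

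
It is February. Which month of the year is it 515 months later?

515 − 42·12 = 11, so 515 ≡ 11 (mod 12).
February + 11 months → January.

January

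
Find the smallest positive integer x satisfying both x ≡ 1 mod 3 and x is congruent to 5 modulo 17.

22

Since 17·2 ≡ 1 (mod 3), take x = 5 + 17·((1−5)·2 mod 3) = 5 + 17·1 = 22.
Check: 22 mod 3 = 1, 22 mod 17 = 5.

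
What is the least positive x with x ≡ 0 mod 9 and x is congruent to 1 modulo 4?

x ≡ 1 (mod 4) gives x ∈ {1, 5, 9}.
The first of these with x mod 9 = 0 is 9.

9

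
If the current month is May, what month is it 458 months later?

Dividing 458 by 12 gives quotient 38 and remainder 2.
May + 2 months → July.

July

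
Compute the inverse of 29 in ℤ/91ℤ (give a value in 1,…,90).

29·22 = 638 = 7·91 + 1, so 29⁻¹ ≡ 22 (mod 91).

22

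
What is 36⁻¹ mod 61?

39

36·39 = 1404 = 23·61 + 1, so 36⁻¹ ≡ 39 (mod 61).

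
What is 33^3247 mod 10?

The units digit of 33^n cycles with period 4: 3, 9, 7, 1, …
3247 mod 4 = 3, so the last digit matches 3^3 = 7.

7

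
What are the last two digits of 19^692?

61

Successive squares of 19 mod 100: 19^1≡19, 19^2≡61, 19^4≡21, 19^8≡41, 19^16≡81, 19^32≡61, 19^64≡21, 19^128≡41, 19^256≡81, 19^512≡61.
Since 692 = 4 + 16 + 32 + 128 + 512 in binary, 19^692 ≡ 21·81·61·41·61 ≡ 61 (mod 100).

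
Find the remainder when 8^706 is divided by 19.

11

By repeated squaring mod 19: 8^1≡8, 8^2≡7, 8^4≡11, 8^8≡7, 8^16≡11, 8^32≡7, 8^64≡11, 8^128≡7, 8^256≡11, 8^512≡7.
Since 706 = 2 + 64 + 128 + 512 in binary, 8^706 ≡ 7·11·7·7 ≡ 11 (mod 19).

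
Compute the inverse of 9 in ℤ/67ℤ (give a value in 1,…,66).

15

9·15 = 135 = 2·67 + 1, so 9⁻¹ ≡ 15 (mod 67).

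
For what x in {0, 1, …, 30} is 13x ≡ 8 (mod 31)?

3

The inverse of 13 mod 31 is 12 (since 13·12 = 156 ≡ 1).
Multiplying both sides by 12: x ≡ 12·8 = 96 ≡ 3 (mod 31).
Check: 13·3 = 39 = 1·31 + 8.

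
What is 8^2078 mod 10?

4

Last digits of 8^n: 8, 4, 2, 6 (period 4).
2078 mod 4 = 2, so the last digit matches 8^2 = 4.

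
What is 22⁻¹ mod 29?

4

22·4 = 88 = 3·29 + 1, so 22⁻¹ ≡ 4 (mod 29).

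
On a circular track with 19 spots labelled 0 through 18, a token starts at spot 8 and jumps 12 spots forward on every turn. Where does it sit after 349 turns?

16

349·12 = 4188.
4188 = 220·19 + 8, so 4188 mod 19 = 8.
(8 + 8) mod 19 = 16.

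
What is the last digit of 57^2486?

Last digits of 7^n: 7, 9, 3, 1 (period 4).
2486 leaves remainder 2 on division by 4, so 57^2486 ends in 9.

9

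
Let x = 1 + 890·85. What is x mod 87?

890·85 = 75650.
75650 = 869·87 + 47, so 75650 mod 87 = 47.
(1 + 47) mod 87 = 48.

48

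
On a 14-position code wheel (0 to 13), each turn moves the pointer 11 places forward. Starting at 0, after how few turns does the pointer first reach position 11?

1

11⁻¹ ≡ 9 (mod 14) because 11·9 = 99 = 7·14 + 1.
So x ≡ 9·11 = 99 ≡ 1 (mod 14).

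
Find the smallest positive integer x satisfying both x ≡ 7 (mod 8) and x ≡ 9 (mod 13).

Since 13·5 ≡ 1 (mod 8), take x = 9 + 13·((7−9)·5 mod 8) = 9 + 13·6 = 87.
Check: 87 mod 8 = 7, 87 mod 13 = 9.

87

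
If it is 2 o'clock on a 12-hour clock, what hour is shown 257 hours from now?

257 − 21·12 = 5, so 257 ≡ 5 (mod 12).
2 + 5 → 7 on a 12-hour dial.

7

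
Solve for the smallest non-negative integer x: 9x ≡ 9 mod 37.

1

9⁻¹ ≡ 33 (mod 37) because 9·33 = 297 = 8·37 + 1.
So x ≡ 33·9 = 297 ≡ 1 (mod 37).
Check: 9·1 = 9 = 0·37 + 9.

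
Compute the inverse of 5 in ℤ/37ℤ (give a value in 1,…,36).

37 = 7·5 + 2
5 = 2·2 + 1
2 = 2·1 + 0
Back-substituting gives 5·15 ≡ 1 (mod 37).

15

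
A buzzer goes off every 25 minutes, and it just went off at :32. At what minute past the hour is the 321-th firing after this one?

17

321·25 = 8025.
8025 − 133·60 = 45, so 8025 ≡ 45 (mod 60).
(32 + 45) mod 60 = 17.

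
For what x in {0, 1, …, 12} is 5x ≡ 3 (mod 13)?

5⁻¹ ≡ 8 (mod 13) because 5·8 = 40 = 3·13 + 1.
So x ≡ 8·3 = 24 ≡ 11 (mod 13).

11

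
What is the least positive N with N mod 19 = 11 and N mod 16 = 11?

11

Since 16·6 ≡ 1 (mod 19), take x = 11 + 16·((11−11)·6 mod 19) = 11 + 16·0 = 11.
Check: 11 mod 19 = 11, 11 mod 16 = 11.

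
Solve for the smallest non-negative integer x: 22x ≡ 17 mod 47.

20

The inverse of 22 mod 47 is 15 (since 22·15 = 330 ≡ 1).
Multiplying both sides by 15: x ≡ 15·17 = 255 ≡ 20 (mod 47).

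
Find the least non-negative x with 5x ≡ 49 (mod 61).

5⁻¹ ≡ 49 (mod 61) because 5·49 = 245 = 4·61 + 1.
Multiplying both sides by 49: x ≡ 49·49 = 2401 ≡ 22 (mod 61).

22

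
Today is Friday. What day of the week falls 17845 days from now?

17845 = 2549·7 + 2, so 17845 mod 7 = 2.
Friday + 2 days → Sunday.

Sunday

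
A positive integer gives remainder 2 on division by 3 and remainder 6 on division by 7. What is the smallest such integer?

20

Since 7·1 ≡ 1 (mod 3), take x = 6 + 7·((2−6)·1 mod 3) = 6 + 7·2 = 20.
Check: 20 mod 3 = 2, 20 mod 7 = 6.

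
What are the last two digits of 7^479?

By repeated squaring mod 100: 7^1≡7, 7^2≡49, 7^4≡1, 7^8≡1, 7^16≡1, 7^32≡1, 7^64≡1, 7^128≡1, 7^256≡1.
479 = 1 + 2 + 4 + 8 + 16 + 64 + 128 + 256, so 7^479 ≡ 7·49·1·1·1·1·1·1 ≡ 43 (mod 100).

43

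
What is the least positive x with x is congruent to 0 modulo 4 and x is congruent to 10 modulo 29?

x ≡ 0 (mod 4) gives x ∈ {0, 4, 8, 12, 16, 20, 24, 28, …}.
The first of these with x mod 29 = 10 is 68.

68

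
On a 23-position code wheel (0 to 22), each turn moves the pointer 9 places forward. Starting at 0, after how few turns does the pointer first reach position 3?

8

9⁻¹ ≡ 18 (mod 23) because 9·18 = 162 = 7·23 + 1.
Multiplying both sides by 18: x ≡ 18·3 = 54 ≡ 8 (mod 23).
Check: 9·8 = 72 = 3·23 + 3.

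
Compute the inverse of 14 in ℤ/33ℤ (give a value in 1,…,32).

26

14·26 = 364 = 11·33 + 1, so 14⁻¹ ≡ 26 (mod 33).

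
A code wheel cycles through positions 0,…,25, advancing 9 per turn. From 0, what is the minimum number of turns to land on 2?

6

9⁻¹ ≡ 3 (mod 26) because 9·3 = 27 = 1·26 + 1.
Multiplying both sides by 3: x ≡ 3·2 = 6 ≡ 6 (mod 26).
Check: 9·6 = 54 = 2·26 + 2.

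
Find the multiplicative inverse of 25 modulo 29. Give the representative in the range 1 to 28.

25·7 = 175 = 6·29 + 1, so 25⁻¹ ≡ 7 (mod 29).

7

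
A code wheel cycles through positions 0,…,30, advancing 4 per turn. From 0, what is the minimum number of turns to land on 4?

1

4⁻¹ ≡ 8 (mod 31) because 4·8 = 32 = 1·31 + 1.
So x ≡ 8·4 = 32 ≡ 1 (mod 31).
Check: 4·1 = 4 = 0·31 + 4.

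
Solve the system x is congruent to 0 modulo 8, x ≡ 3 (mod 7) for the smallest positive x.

24

x ≡ 3 (mod 7) gives x ∈ {3, 10, 17, 24}.
The first of these with x mod 8 = 0 is 24.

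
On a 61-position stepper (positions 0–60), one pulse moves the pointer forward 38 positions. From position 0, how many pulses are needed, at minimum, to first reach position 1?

38·53 = 2014 = 33·61 + 1, so 38⁻¹ ≡ 53 (mod 61).

53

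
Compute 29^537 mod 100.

Square-and-reduce mod 100: 29^1≡29, 29^2≡41, 29^4≡81, 29^8≡61, 29^16≡21, 29^32≡41, 29^64≡81, 29^128≡61, 29^256≡21, 29^512≡41.
Since 537 = 1 + 8 + 16 + 512 in binary, 29^537 ≡ 29·61·21·41 ≡ 9 (mod 100).

9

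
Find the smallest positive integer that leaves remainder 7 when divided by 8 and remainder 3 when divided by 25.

x ≡ 7 (mod 8) gives x ∈ {7, 15, 23, 31, 39, 47, 55, 63, …}.
The first of these with x mod 25 = 3 is 103.

103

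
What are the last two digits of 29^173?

Successive squares of 29 mod 100: 29^1≡29, 29^2≡41, 29^4≡81, 29^8≡61, 29^16≡21, 29^32≡41, 29^64≡81, 29^128≡61.
Since 173 = 1 + 4 + 8 + 32 + 128 in binary, 29^173 ≡ 29·81·61·41·61 ≡ 89 (mod 100).

89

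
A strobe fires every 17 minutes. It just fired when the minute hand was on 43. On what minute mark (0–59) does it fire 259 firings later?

259·17 = 4403.
Dividing 4403 by 60 gives quotient 73 and remainder 23.
(43 + 23) mod 60 = 6.

6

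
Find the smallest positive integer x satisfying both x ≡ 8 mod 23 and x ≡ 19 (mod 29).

Since 29·4 ≡ 1 (mod 23), take x = 19 + 29·((8−19)·4 mod 23) = 19 + 29·2 = 77.
Check: 77 mod 23 = 8, 77 mod 29 = 19.

77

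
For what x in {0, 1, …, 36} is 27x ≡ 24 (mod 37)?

5

27⁻¹ ≡ 11 (mod 37) because 27·11 = 297 = 8·37 + 1.
Multiplying both sides by 11: x ≡ 11·24 = 264 ≡ 5 (mod 37).
Check: 27·5 = 135 = 3·37 + 24.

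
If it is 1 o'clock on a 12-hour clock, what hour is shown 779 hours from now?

Dividing 779 by 12 gives quotient 64 and remainder 11.
1 + 11 → 12 on a 12-hour dial.

12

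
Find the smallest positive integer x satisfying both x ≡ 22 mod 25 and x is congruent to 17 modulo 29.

597

Since 29·19 ≡ 1 (mod 25), take x = 17 + 29·((22−17)·19 mod 25) = 17 + 29·20 = 597.
Check: 597 mod 25 = 22, 597 mod 29 = 17.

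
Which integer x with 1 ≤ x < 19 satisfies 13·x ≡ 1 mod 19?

19 = 1·13 + 6
13 = 2·6 + 1
6 = 6·1 + 0
Back-substituting gives 13·3 ≡ 1 (mod 19).

3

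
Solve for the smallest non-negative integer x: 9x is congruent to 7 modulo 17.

9⁻¹ ≡ 2 (mod 17) because 9·2 = 18 = 1·17 + 1.
So x ≡ 2·7 = 14 ≡ 14 (mod 17).

14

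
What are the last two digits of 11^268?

81

By repeated squaring mod 100: 11^1≡11, 11^2≡21, 11^4≡41, 11^8≡81, 11^16≡61, 11^32≡21, 11^64≡41, 11^128≡81, 11^256≡61.
268 = 4 + 8 + 256, so 11^268 ≡ 41·81·61 ≡ 81 (mod 100).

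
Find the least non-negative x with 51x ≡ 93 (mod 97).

The inverse of 51 mod 97 is 78 (since 51·78 = 3978 ≡ 1).
Multiplying both sides by 78: x ≡ 78·93 = 7254 ≡ 76 (mod 97).

76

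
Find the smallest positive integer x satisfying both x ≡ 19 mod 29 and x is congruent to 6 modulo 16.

454

x ≡ 6 (mod 16) gives x ∈ {6, 22, 38, 54, 70, 86, 102, 118, …}.
The first of these with x mod 29 = 19 is 454.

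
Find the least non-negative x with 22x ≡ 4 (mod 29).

16

22⁻¹ ≡ 4 (mod 29) because 22·4 = 88 = 3·29 + 1.
Multiplying both sides by 4: x ≡ 4·4 = 16 ≡ 16 (mod 29).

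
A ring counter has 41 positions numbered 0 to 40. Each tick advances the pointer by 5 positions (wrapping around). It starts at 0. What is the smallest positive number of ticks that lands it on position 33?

23

5⁻¹ ≡ 33 (mod 41) because 5·33 = 165 = 4·41 + 1.
So x ≡ 33·33 = 1089 ≡ 23 (mod 41).
Check: 5·23 = 115 = 2·41 + 33.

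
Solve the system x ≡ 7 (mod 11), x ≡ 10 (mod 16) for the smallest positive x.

106

x ≡ 7 (mod 11) gives x ∈ {7, 18, 29, 40, 51, 62, 73, 84, …}.
The first of these with x mod 16 = 10 is 106.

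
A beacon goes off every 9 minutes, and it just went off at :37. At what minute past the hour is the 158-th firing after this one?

158·9 = 1422.
1422 − 23·60 = 42, so 1422 ≡ 42 (mod 60).
(37 + 42) mod 60 = 19.

19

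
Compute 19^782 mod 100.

61

Square-and-reduce mod 100: 19^1≡19, 19^2≡61, 19^4≡21, 19^8≡41, 19^16≡81, 19^32≡61, 19^64≡21, 19^128≡41, 19^256≡81, 19^512≡61.
Since 782 = 2 + 4 + 8 + 256 + 512 in binary, 19^782 ≡ 61·21·41·81·61 ≡ 61 (mod 100).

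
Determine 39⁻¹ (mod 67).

39·55 = 2145 = 32·67 + 1, so 39⁻¹ ≡ 55 (mod 67).

55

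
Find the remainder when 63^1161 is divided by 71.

59

Successive squares of 63 mod 71: 63^1≡63, 63^2≡64, 63^4≡49, 63^8≡58, 63^16≡27, 63^32≡19, 63^64≡6, 63^128≡36, 63^256≡18, 63^512≡40, 63^1024≡38.
Since 1161 = 1 + 8 + 128 + 1024 in binary, 63^1161 ≡ 63·58·36·38 ≡ 59 (mod 71).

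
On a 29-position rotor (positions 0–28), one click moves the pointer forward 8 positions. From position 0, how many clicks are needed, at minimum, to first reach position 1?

11

29 = 3·8 + 5
8 = 1·5 + 3
5 = 1·3 + 2
3 = 1·2 + 1
2 = 2·1 + 0
Back-substituting gives 8·11 ≡ 1 (mod 29).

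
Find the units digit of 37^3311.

The units digit of 37^n cycles with period 4: 7, 9, 3, 1, …
3311 mod 4 = 3, so the last digit matches 7^3 = 3.

3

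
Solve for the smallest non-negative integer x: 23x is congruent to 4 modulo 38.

23⁻¹ ≡ 5 (mod 38) because 23·5 = 115 = 3·38 + 1.
Multiplying both sides by 5: x ≡ 5·4 = 20 ≡ 20 (mod 38).

20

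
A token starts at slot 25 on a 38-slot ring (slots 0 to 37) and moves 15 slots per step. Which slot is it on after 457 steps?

457·15 = 6855.
6855 − 180·38 = 15, so 6855 ≡ 15 (mod 38).
(25 + 15) mod 38 = 2.

2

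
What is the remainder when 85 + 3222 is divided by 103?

11

3222 mod 103 = 29 (since 31·103 = 3193).
(85 + 29) mod 103 = 11.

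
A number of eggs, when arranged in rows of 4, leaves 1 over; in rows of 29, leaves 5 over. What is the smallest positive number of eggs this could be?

5

x ≡ 1 (mod 4) gives x ∈ {1, 5}.
The first of these with x mod 29 = 5 is 5.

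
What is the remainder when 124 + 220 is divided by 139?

Dividing 220 by 139 gives quotient 1 and remainder 81.
(124 + 81) mod 139 = 66.

66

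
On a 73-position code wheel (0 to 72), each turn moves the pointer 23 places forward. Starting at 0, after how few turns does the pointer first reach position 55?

50

23⁻¹ ≡ 54 (mod 73) because 23·54 = 1242 = 17·73 + 1.
Multiplying both sides by 54: x ≡ 54·55 = 2970 ≡ 50 (mod 73).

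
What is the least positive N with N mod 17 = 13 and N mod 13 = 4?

Since 13·4 ≡ 1 (mod 17), take x = 4 + 13·((13−4)·4 mod 17) = 4 + 13·2 = 30.
Check: 30 mod 17 = 13, 30 mod 13 = 4.

30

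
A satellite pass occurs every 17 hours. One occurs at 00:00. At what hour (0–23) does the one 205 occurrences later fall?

205·17 = 3485.
3485 mod 24 = 5 (since 145·24 = 3480).
(0 + 5) mod 24 = 5.

5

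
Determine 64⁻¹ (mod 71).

10

71 = 1·64 + 7
64 = 9·7 + 1
7 = 7·1 + 0
Back-substituting gives 64·10 ≡ 1 (mod 71).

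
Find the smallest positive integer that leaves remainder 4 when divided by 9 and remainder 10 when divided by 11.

76

x ≡ 4 (mod 9) gives x ∈ {4, 13, 22, 31, 40, 49, 58, 67, …}.
The first of these with x mod 11 = 10 is 76.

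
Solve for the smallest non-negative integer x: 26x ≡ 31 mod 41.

28

26⁻¹ ≡ 30 (mod 41) because 26·30 = 780 = 19·41 + 1.
Multiplying both sides by 30: x ≡ 30·31 = 930 ≡ 28 (mod 41).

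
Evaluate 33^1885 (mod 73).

Successive squares of 33 mod 73: 33^1≡33, 33^2≡67, 33^4≡36, 33^8≡55, 33^16≡32, 33^32≡2, 33^64≡4, 33^128≡16, 33^256≡37, 33^512≡55, 33^1024≡32.
1885 = 1 + 4 + 8 + 16 + 64 + 256 + 512 + 1024, so 33^1885 ≡ 33·36·55·32·4·37·55·32 ≡ 5 (mod 73).

5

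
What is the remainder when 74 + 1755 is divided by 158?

91

1755 − 11·158 = 17, so 1755 ≡ 17 (mod 158).
(74 + 17) mod 158 = 91.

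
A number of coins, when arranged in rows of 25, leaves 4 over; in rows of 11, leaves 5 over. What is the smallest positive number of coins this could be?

x ≡ 5 (mod 11) gives x ∈ {5, 16, 27, 38, 49, 60, 71, 82, …}.
The first of these with x mod 25 = 4 is 104.

104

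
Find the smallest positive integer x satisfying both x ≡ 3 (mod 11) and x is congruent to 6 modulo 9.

x ≡ 6 (mod 9) gives x ∈ {6, 15, 24, 33, 42, 51, 60, 69}.
The first of these with x mod 11 = 3 is 69.

69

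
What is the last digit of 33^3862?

9

Powers of 3 mod 10 repeat with period 4: 3, 9, 7, 1.
3862 mod 4 = 2, so the last digit matches 3^2 = 9.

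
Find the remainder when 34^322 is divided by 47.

1

Successive squares of 34 mod 47: 34^1≡34, 34^2≡28, 34^4≡32, 34^8≡37, 34^16≡6, 34^32≡36, 34^64≡27, 34^128≡24, 34^256≡12.
Since 322 = 2 + 64 + 256 in binary, 34^322 ≡ 28·27·12 ≡ 1 (mod 47).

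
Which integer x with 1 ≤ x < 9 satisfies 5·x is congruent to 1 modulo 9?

2

9 = 1·5 + 4
5 = 1·4 + 1
4 = 4·1 + 0
Back-substituting gives 5·2 ≡ 1 (mod 9).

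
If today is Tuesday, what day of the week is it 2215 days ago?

Saturday

Dividing 2215 by 7 gives quotient 316 and remainder 3.
Tuesday − 3 days → Saturday.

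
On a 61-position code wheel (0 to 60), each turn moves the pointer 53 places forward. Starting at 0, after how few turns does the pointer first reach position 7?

22

53⁻¹ ≡ 38 (mod 61) because 53·38 = 2014 = 33·61 + 1.
So x ≡ 38·7 = 266 ≡ 22 (mod 61).
Check: 53·22 = 1166 = 19·61 + 7.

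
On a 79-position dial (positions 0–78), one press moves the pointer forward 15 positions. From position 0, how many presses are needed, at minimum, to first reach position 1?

79 = 5·15 + 4
15 = 3·4 + 3
4 = 1·3 + 1
3 = 3·1 + 0
Back-substituting gives 15·58 ≡ 1 (mod 79).

58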